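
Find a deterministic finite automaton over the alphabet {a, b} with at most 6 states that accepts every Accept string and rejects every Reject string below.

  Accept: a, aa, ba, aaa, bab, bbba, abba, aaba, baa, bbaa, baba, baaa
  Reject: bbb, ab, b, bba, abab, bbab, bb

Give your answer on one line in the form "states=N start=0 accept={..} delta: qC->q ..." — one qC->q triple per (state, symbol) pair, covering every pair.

State merging on the prefix tree: take the shortest (then alphabetical) example prefix whose next move is undefined and point that move at state 0, else 1, else 2, ...; a target is out if some Accept/Reject pair would then sit in one state with the same input left (inseparable). If every existing state is out, open a new one.
a: 0a undefined. 0a->0: no, bab/abab meet in 0 with "bab" left. Open state 1: 0a->1.
b: 0b undefined. 0b->0: no, a/bba meet in 1. 0b->1: no, a/b meet in 1. Open state 2: 0b->2.
aa: 1a undefined. 1a->0: ok.
ab: 1b undefined. 1b->0: no, aa/ab meet in 0. 1b->1: no, a/ab meet in 1. 1b->2: no, bab/abab meet in 2 with "ab" left. Open state 3: 1b->3.
ba: 2a undefined. 2a->0: no, bab/b meet in 2. 2a->1: no, bab/ab meet in 3. 2a->2: no, ba/b meet in 2. 2a->3: no, ba/ab meet in 3. Open state 4: 2a->4.
bb: 2b undefined. 2b->0: no, a/bba meet in 1. 2b->1: no, a/bb meet in 1. 2b->2: no, ba/bba meet in 4. 2b->3: ok.
aba: 3a undefined. 3a->0: no, aa/bba meet in 0. 3a->1: no, a/bba meet in 1. 3a->2: ok.
abb: 3b undefined. 3b->0: no, aa/bbb meet in 0. 3b->1: no, a/bbb meet in 1. 3b->2: ok.
baa: 4a undefined. 4a->0: ok.
bab: 4b undefined. 4b->0: ok.
All examples now run through 5 states with every (state, symbol) defined. Accept strings end in {0,1,4}, Reject strings end in {2,3}; accept={0,1,4}.

states=5 start=0 accept={0,1,4} delta: 0a->1 0b->2 1a->0 1b->3 2a->4 2b->3 3a->2 3b->2 4a->0 4b->0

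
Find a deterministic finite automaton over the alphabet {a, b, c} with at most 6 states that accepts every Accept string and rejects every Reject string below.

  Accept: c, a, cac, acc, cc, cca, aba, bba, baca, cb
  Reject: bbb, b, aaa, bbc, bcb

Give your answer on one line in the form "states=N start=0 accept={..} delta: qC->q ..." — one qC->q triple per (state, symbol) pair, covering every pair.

Fold the examples into a partial DFA from state 0: repeatedly fix the first undefined (state, symbol) met by the shortest-then-alphabetical prefix, trying targets in increasing order and rejecting any under which an Accept and a Reject string meet in one state with the same remainder; add a state when all current targets are rejected. Accepting states are where Accept strings end.
a: 0a undefined. 0a->0: no, a/aaa meet in 0. Open state 1: 0a->1.
b: 0b undefined. 0b->0: no, c/bbc meet in 0 with "c" left. 0b->1: no, a/b meet in 1. Open state 2: 0b->2.
c: 0c undefined. 0c->0: no, cb/b meet in 2. 0c->1: ok.
aa: 1a undefined. 1a->0: no, c/aaa meet in 1. 1a->1: no, c/aaa meet in 1. 1a->2: ok.
ab: 1b undefined. 1b->0: ok.
ac: 1c undefined. 1c->0: ok.
ba: 2a undefined. 2a->0: no, cc/aaa meet in 0. 2a->1: no, c/aaa meet in 1. 2a->2: ok.
bb: 2b undefined. 2b->0: no, c/bbc meet in 1. 2b->1: no, cc/bbb meet in 0. 2b->2: no, cac/bbc meet in 2 with "c" left. Open state 3: 2b->3.
bc: 2c undefined. 2c->0: ok.
bba: 3a undefined. 3a->0: ok.
bbb: 3b undefined. 3b->0: no, cac/bbb meet in 0. 3b->1: no, c/bbb meet in 1. 3b->2: ok.
bbc: 3c undefined. 3c->0: no, cac/bbc meet in 0. 3c->1: no, c/bbc meet in 1. 3c->2: ok.
All examples now run through 4 states with every (state, symbol) defined. Accept strings end in {0,1}, Reject strings end in {2}; accept={0,1}.

states=4 start=0 accept={0,1} delta: 0a->1 0b->2 0c->1 1a->2 1b->0 1c->0 2a->2 2b->3 2c->0 3a->0 3b->2 3c->2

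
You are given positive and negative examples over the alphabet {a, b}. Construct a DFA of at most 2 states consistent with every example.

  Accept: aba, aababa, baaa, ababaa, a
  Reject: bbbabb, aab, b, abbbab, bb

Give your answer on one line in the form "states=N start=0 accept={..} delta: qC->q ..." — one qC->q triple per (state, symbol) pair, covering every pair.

Fold the examples into a partial DFA from state 0: repeatedly fix the first undefined (state, symbol) met by the shortest-then-alphabetical prefix, trying targets in increasing order and rejecting any under which an Accept and a Reject string meet in one state with the same remainder; add a state when all current targets are rejected. Accepting states are where Accept strings end.
a: 0a undefined. 0a->0: ok.
b: 0b undefined. 0b->0: no, aba/bbbabb meet in 0. Open state 1: 0b->1.
ba: 1a undefined. 1a->0: ok.
bb: 1b undefined. 1b->0: no, aba/bbbabb meet in 0. 1b->1: ok.
All examples now run through 2 states with every (state, symbol) defined. Accept strings end in {0}, Reject strings end in {1}; accept={0}.

states=2 start=0 accept={0} delta: 0a->0 0b->1 1a->0 1b->1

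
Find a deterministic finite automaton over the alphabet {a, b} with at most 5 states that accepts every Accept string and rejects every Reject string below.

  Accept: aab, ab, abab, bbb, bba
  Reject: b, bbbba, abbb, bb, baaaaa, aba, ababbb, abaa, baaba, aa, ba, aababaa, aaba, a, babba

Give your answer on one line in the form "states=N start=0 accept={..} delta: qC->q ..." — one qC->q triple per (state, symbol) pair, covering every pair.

states=4 start=0 accept={0} delta: 0a->1 0b->2 1a->1 1b->0 2a->1 2b->3 3a->0 3b->0

State merging on the prefix tree: take the shortest (then alphabetical) example prefix whose next move is undefined and point that move at state 0, else 1, else 2, ...; a target is out if some Accept/Reject pair would then sit in one state with the same input left (inseparable). If every existing state is out, open a new one.
a: 0a undefined. 0a->0: no, aab/b meet in 0 with "b" left. Open state 1: 0a->1.
b: 0b undefined. 0b->0: no, bbb/b meet in 0. 0b->1: no, ab/bb meet in 1 with "b" left. Open state 2: 0b->2.
aa: 1a undefined. 1a->0: no, aab/b meet in 2. 1a->1: ok.
ab: 1b undefined. 1b->0: ok.
ba: 2a undefined. 2a->0: no, aab/ba meet in 0. 2a->1: ok.
bb: 2b undefined. 2b->0: no, aab/abbb meet in 0. 2b->1: no, bba/bbbba meet in 1. 2b->2: no, bbb/b meet in 2. Open state 3: 2b->3.
bba: 3a undefined. 3a->0: ok.
bbb: 3b undefined. 3b->0: ok.
All examples now run through 4 states with every (state, symbol) defined. Accept strings end in {0}, Reject strings end in {1,2,3}; accept={0}.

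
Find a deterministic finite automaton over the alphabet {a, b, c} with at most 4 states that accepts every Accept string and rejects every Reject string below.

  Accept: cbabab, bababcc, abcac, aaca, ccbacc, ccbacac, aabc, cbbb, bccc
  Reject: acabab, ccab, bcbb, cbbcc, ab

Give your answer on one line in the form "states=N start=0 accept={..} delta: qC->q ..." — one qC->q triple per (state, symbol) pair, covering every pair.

states=4 start=0 accept={1} delta: 0a->0 0b->0 0c->1 1a->1 1b->2 1c->1 2a->2 2b->3 2c->0 3a->3 3b->1 3c->2

Grow the machine one transition at a time. Run the examples from 0; the earliest place one falls off (shortest prefix, ties alphabetical) gets sent to the lowest-numbered state that keeps every Accept/Reject pair distinguishable — a pair clashes when both reach the same state with identical unread suffix — and to a fresh state only if none does.
a: 0a undefined. 0a->0: ok.
b: 0b undefined. 0b->0: ok.
c: 0c undefined. 0c->0: no, cbabab/acabab meet in 0. Open state 1: 0c->1.
cb: 1b undefined. 1b->0: no, cbabab/bcbb meet in 0. 1b->1: no, cbabab/acabab meet in 1 with "abab" left. Open state 2: 1b->2.
cc: 1c undefined. 1c->0: no, bababcc/ccab meet in 0. 1c->1: ok.
aca: 1a undefined. 1a->0: no, aaca/acabab meet in 0. 1a->1: ok.
cba: 2a undefined. 2a->0: no, cbabab/acabab meet in 0. 2a->1: no, cbabab/acabab meet in 2. 2a->2: ok.
cbb: 2b undefined. 2b->0: no, cbabab/acabab meet in 0. 2b->1: no, cbabab/ccab meet in 2. 2b->2: no, cbabab/acabab meet in 2. Open state 3: 2b->3.
cbbb: 3b undefined. 3b->0: no, cbbb/ab meet in 0. 3b->1: ok.
cbbc: 3c undefined. 3c->0: no, bababcc/cbbcc meet in 1. 3c->1: no, bababcc/cbbcc meet in 1. 3c->2: ok.
cbaba: 3a undefined. 3a->0: no, cbabab/ab meet in 0. 3a->1: no, cbabab/ccab meet in 2. 3a->2: no, cbabab/acabab meet in 3. 3a->3: ok.
cbbcc: 2c undefined. 2c->0: ok.
All examples now run through 4 states with every (state, symbol) defined. Accept strings end in {1}, Reject strings end in {0,2,3}; accept={1}.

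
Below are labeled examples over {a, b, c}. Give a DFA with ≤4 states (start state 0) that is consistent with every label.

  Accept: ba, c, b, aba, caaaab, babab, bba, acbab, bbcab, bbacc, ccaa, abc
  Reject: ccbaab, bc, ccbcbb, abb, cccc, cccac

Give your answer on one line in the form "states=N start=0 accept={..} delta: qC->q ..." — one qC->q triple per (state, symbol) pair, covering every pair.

State merging on the prefix tree: take the shortest (then alphabetical) example prefix whose next move is undefined and point that move at state 0, else 1, else 2, ...; a target is out if some Accept/Reject pair would then sit in one state with the same input left (inseparable). If every existing state is out, open a new one.
a: 0a undefined. 0a->0: no, abc/bc meet in 0 with "bc" left. Open state 1: 0a->1.
b: 0b undefined. 0b->0: no, c/bc meet in 0 with "c" left. 0b->1: ok.
c: 0c undefined. 0c->0: no, c/cccc meet in 0. 0c->1: ok.
ab: 1b undefined. 1b->0: no, c/abb meet in 1. 1b->1: no, c/abb meet in 1. Open state 2: 1b->2.
ac: 1c undefined. 1c->0: ok.
ba: 1a undefined. 1a->0: no, ba/bc meet in 0. 1a->1: no, caaaab/ccbaab meet in 2. 1a->2: no, ba/ccbcbb meet in 2. Open state 3: 1a->3.
aba: 2a undefined. 2a->0: no, aba/bc meet in 0. 2a->1: ok.
abb: 2b undefined. 2b->0: ok.
abc: 2c undefined. 2c->0: no, bbcab/ccbcbb meet in 2. 2c->1: ok.
bab: 3b undefined. 3b->0: no, babab/ccbcbb meet in 2. 3b->1: ok.
caa: 3a undefined. 3a->0: no, c/ccbaab meet in 1. 3a->1: no, caaaab/ccbaab meet in 2. 3a->2: ok.
cccac: 3c undefined. 3c->0: ok.
All examples now run through 4 states with every (state, symbol) defined. Accept strings end in {1,3}, Reject strings end in {0,2}; accept={1,3}.

states=4 start=0 accept={1,3} delta: 0a->1 0b->1 0c->1 1a->3 1b->2 1c->0 2a->1 2b->0 2c->1 3a->2 3b->1 3c->0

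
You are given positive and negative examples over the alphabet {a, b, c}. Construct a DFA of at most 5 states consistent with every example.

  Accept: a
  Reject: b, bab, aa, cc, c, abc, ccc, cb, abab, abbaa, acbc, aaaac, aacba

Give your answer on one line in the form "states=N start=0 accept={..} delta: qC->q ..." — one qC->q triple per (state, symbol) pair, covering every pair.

State merging on the prefix tree: take the shortest (then alphabetical) example prefix whose next move is undefined and point that move at state 0, else 1, else 2, ...; a target is out if some Accept/Reject pair would then sit in one state with the same input left (inseparable). If every existing state is out, open a new one.
a: 0a undefined. 0a->0: no, a/aa meet in 0. Open state 1: 0a->1.
b: 0b undefined. 0b->0: ok.
c: 0c undefined. 0c->0: ok.
aa: 1a undefined. 1a->0: no, a/aacba meet in 1. 1a->1: no, a/aa meet in 1. Open state 2: 1a->2.
ab: 1b undefined. 1b->0: ok.
ac: 1c undefined. 1c->0: ok.
aaa: 2a undefined. 2a->0: ok.
aac: 2c undefined. 2c->0: no, a/aacba meet in 1. 2c->1: no, a/aacba meet in 1. 2c->2: ok.
aacb: 2b undefined. 2b->0: no, a/aacba meet in 1. 2b->1: ok.
All examples now run through 3 states with every (state, symbol) defined. Accept strings end in {1}, Reject strings end in {0,2}; accept={1}.

states=3 start=0 accept={1} delta: 0a->1 0b->0 0c->0 1a->2 1b->0 1c->0 2a->0 2b->1 2c->2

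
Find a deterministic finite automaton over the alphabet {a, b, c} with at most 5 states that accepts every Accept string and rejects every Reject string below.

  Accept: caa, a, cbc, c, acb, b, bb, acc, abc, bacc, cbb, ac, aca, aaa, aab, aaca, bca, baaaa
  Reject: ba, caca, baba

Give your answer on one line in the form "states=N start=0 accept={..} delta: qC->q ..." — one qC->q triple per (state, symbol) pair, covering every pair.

State merging on the prefix tree: take the shortest (then alphabetical) example prefix whose next move is undefined and point that move at state 0, else 1, else 2, ...; a target is out if some Accept/Reject pair would then sit in one state with the same input left (inseparable). If every existing state is out, open a new one.
a: 0a undefined. 0a->0: ok.
b: 0b undefined. 0b->0: no, a/ba meet in 0. Open state 1: 0b->1.
c: 0c undefined. 0c->0: no, caa/caca meet in 0. 0c->1: no, aca/ba meet in 1 with "a" left. Open state 2: 0c->2.
ba: 1a undefined. 1a->0: no, a/ba meet in 0. 1a->1: no, b/ba meet in 1. 1a->2: no, c/ba meet in 2. Open state 3: 1a->3.
bb: 1b undefined. 1b->0: ok.
bc: 1c undefined. 1c->0: ok.
ca: 2a undefined. 2a->0: no, caa/caca meet in 0. 2a->1: no, caa/ba meet in 3. 2a->2: ok.
cb: 2b undefined. 2b->0: ok.
acc: 2c undefined. 2c->0: no, a/caca meet in 0. 2c->1: ok.
baa: 3a undefined. 3a->0: ok.
bab: 3b undefined. 3b->0: no, a/baba meet in 0. 3b->1: ok.
bac: 3c undefined. 3c->0: ok.
All examples now run through 4 states with every (state, symbol) defined. Accept strings end in {0,1,2}, Reject strings end in {3}; accept={0,1,2}.

states=4 start=0 accept={0,1,2} delta: 0a->0 0b->1 0c->2 1a->3 1b->0 1c->0 2a->2 2b->0 2c->1 3a->0 3b->1 3c->0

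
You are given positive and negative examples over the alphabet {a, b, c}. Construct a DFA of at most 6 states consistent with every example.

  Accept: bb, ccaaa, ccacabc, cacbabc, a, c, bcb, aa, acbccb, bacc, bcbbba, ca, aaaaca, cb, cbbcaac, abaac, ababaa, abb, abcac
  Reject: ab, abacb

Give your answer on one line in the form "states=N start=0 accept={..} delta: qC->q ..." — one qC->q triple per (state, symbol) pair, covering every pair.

Fold the examples into a partial DFA from state 0: repeatedly fix the first undefined (state, symbol) met by the shortest-then-alphabetical prefix, trying targets in increasing order and rejecting any under which an Accept and a Reject string meet in one state with the same remainder; add a state when all current targets are rejected. Accepting states are where Accept strings end.
a: 0a undefined. 0a->0: ok.
b: 0b undefined. 0b->0: no, bb/ab meet in 0. Open state 1: 0b->1.
c: 0c undefined. 0c->0: no, cb/ab meet in 1. 0c->1: no, c/ab meet in 1. Open state 2: 0c->2.
ba: 1a undefined. 1a->0: no, cb/abacb meet in 2 with "b" left. 1a->1: no, bcb/abacb meet in 1 with "cb" left. 1a->2: ok.
bb: 1b undefined. 1b->0: ok.
bc: 1c undefined. 1c->0: no, bcb/ab meet in 1. 1c->1: ok.
ca: 2a undefined. 2a->0: ok.
cb: 2b undefined. 2b->0: no, cacbabc/ab meet in 1. 2b->1: no, cacbabc/ab meet in 1. 2b->2: no, cacbabc/ab meet in 1. Open state 3: 2b->3.
cc: 2c undefined. 2c->0: no, ccacabc/ab meet in 1. 2c->1: no, bb/abacb meet in 0. 2c->2: no, ccacabc/ab meet in 1. 2c->3: ok.
cbb: 3b undefined. 3b->0: no, bb/abacb meet in 0. 3b->1: ok.
cca: 3a undefined. 3a->0: no, ccacabc/ab meet in 1. 3a->1: ok.
acbc: 3c undefined. 3c->0: ok.
All examples now run through 4 states with every (state, symbol) defined. Accept strings end in {0,2,3}, Reject strings end in {1}; accept={0,2,3}.

states=4 start=0 accept={0,2,3} delta: 0a->0 0b->1 0c->2 1a->2 1b->0 1c->1 2a->0 2b->3 2c->3 3a->1 3b->1 3c->0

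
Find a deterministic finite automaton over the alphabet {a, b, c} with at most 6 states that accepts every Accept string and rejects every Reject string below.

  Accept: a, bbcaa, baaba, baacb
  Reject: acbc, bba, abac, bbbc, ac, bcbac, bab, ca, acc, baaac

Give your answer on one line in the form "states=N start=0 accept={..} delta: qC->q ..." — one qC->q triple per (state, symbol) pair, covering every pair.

Fold the examples into a partial DFA from state 0: repeatedly fix the first undefined (state, symbol) met by the shortest-then-alphabetical prefix, trying targets in increasing order and rejecting any under which an Accept and a Reject string meet in one state with the same remainder; add a state when all current targets are rejected. Accepting states are where Accept strings end.
a: 0a undefined. 0a->0: ok.
b: 0b undefined. 0b->0: no, a/bba meet in 0. Open state 1: 0b->1.
c: 0c undefined. 0c->0: no, a/ac meet in 0. 0c->1: ok.
ba: 1a undefined. 1a->0: no, a/ca meet in 0. 1a->1: no, baaba/bba meet in 1 with "ba" left. Open state 2: 1a->2.
bb: 1b undefined. 1b->0: no, a/bba meet in 0. 1b->1: ok.
bc: 1c undefined. 1c->0: no, a/acbc meet in 0. 1c->1: ok.
baa: 2a undefined. 2a->0: no, baaba/bba meet in 2. 2a->1: no, bbcaa/acbc meet in 1. 2a->2: no, bbcaa/bba meet in 2. Open state 3: 2a->3.
bab: 2b undefined. 2b->0: no, a/bab meet in 0. 2b->1: ok.
abac: 2c undefined. 2c->0: no, a/abac meet in 0. 2c->1: ok.
baaa: 3a undefined. 3a->0: ok.
baab: 3b undefined. 3b->0: ok.
baac: 3c undefined. 3c->0: no, baacb/acbc meet in 1. 3c->1: no, baacb/acbc meet in 1. 3c->2: no, baacb/acbc meet in 1. 3c->3: ok.
All examples now run through 4 states with every (state, symbol) defined. Accept strings end in {0,3}, Reject strings end in {1,2}; accept={0,3}.

states=4 start=0 accept={0,3} delta: 0a->0 0b->1 0c->1 1a->2 1b->1 1c->1 2a->3 2b->1 2c->1 3a->0 3b->0 3c->3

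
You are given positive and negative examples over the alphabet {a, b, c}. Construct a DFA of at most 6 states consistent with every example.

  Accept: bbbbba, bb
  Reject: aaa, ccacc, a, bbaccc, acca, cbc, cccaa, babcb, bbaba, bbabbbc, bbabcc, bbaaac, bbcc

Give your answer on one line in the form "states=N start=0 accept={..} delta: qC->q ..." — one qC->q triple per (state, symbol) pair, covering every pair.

states=4 start=0 accept={2} delta: 0a->0 0b->1 0c->0 1a->0 1b->2 1c->0 2a->0 2b->3 2c->0 3a->2 3b->2 3c->0

Grow the machine one transition at a time. Run the examples from 0; the earliest place one falls off (shortest prefix, ties alphabetical) gets sent to the lowest-numbered state that keeps every Accept/Reject pair distinguishable — a pair clashes when both reach the same state with identical unread suffix — and to a fresh state only if none does.
a: 0a undefined. 0a->0: ok.
b: 0b undefined. 0b->0: no, bbbbba/aaa meet in 0. Open state 1: 0b->1.
c: 0c undefined. 0c->0: ok.
ba: 1a undefined. 1a->0: ok.
bb: 1b undefined. 1b->0: no, bbbbba/aaa meet in 0. 1b->1: no, bbbbba/aaa meet in 0. Open state 2: 1b->2.
bba: 2a undefined. 2a->0: ok.
bbb: 2b undefined. 2b->0: no, bbbbba/aaa meet in 0. 2b->1: no, bbbbba/aaa meet in 0. 2b->2: no, bbbbba/aaa meet in 0. Open state 3: 2b->3.
bbc: 2c undefined. 2c->0: ok.
cbc: 1c undefined. 1c->0: ok.
bbbb: 3b undefined. 3b->0: no, bbbbba/aaa meet in 0. 3b->1: no, bbbbba/aaa meet in 0. 3b->2: ok.
bbbbba: 3a undefined. 3a->0: no, bbbbba/aaa meet in 0. 3a->1: no, bbbbba/babcb meet in 1. 3a->2: ok.
bbabbbc: 3c undefined. 3c->0: ok.
All examples now run through 4 states with every (state, symbol) defined. Accept strings end in {2}, Reject strings end in {0,1}; accept={2}.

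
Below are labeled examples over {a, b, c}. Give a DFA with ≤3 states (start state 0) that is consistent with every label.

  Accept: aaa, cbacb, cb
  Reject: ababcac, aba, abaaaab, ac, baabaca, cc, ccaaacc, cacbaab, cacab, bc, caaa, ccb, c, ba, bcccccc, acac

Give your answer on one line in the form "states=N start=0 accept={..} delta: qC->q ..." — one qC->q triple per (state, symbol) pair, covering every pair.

Grow the machine one transition at a time. Run the examples from 0; the earliest place one falls off (shortest prefix, ties alphabetical) gets sent to the lowest-numbered state that keeps every Accept/Reject pair distinguishable — a pair clashes when both reach the same state with identical unread suffix — and to a fresh state only if none does.
a: 0a undefined. 0a->0: ok.
b: 0b undefined. 0b->0: no, aaa/aba meet in 0. Open state 1: 0b->1.
c: 0c undefined. 0c->0: no, aaa/ac meet in 0. 0c->1: ok.
ba: 1a undefined. 1a->0: no, aaa/aba meet in 0. 1a->1: no, cb/abaaaab meet in 1 with "b" left. Open state 2: 1a->2.
bc: 1c undefined. 1c->0: no, aaa/cc meet in 0. 1c->1: no, cb/ccb meet in 1 with "b" left. 1c->2: ok.
cb: 1b undefined. 1b->0: ok.
baa: 2a undefined. 2a->0: no, aaa/caaa meet in 0. 2a->1: no, aaa/abaaaab meet in 0. 2a->2: ok.
bcc: 2c undefined. 2c->0: no, aaa/acac meet in 0. 2c->1: ok.
ccb: 2b undefined. 2b->0: no, aaa/abaaaab meet in 0. 2b->1: ok.
All examples now run through 3 states with every (state, symbol) defined. Accept strings end in {0}, Reject strings end in {1,2}; accept={0}.

states=3 start=0 accept={0} delta: 0a->0 0b->1 0c->1 1a->2 1b->0 1c->2 2a->2 2b->1 2c->1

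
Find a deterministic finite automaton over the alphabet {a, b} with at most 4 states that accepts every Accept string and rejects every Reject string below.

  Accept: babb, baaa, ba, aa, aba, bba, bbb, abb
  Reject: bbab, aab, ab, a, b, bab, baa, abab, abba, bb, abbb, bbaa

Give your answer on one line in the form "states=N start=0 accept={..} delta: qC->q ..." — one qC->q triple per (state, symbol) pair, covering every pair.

states=4 start=0 accept={0,2} delta: 0a->1 0b->1 1a->2 1b->3 2a->1 2b->3 3a->0 3b->0

State merging on the prefix tree: take the shortest (then alphabetical) example prefix whose next move is undefined and point that move at state 0, else 1, else 2, ...; a target is out if some Accept/Reject pair would then sit in one state with the same input left (inseparable). If every existing state is out, open a new one.
a: 0a undefined. 0a->0: no, aa/a meet in 0. Open state 1: 0a->1.
b: 0b undefined. 0b->0: no, ba/a meet in 1. 0b->1: ok.
aa: 1a undefined. 1a->0: no, babb/ab meet in 1 with "b" left. 1a->1: no, baaa/a meet in 1. Open state 2: 1a->2.
ab: 1b undefined. 1b->0: no, ba/abba meet in 2. 1b->1: no, ba/abba meet in 2. 1b->2: no, babb/abbb meet in 2 with "bb" left. Open state 3: 1b->3.
aab: 2b undefined. 2b->0: no, babb/a meet in 1. 2b->1: no, babb/ab meet in 3. 2b->2: no, babb/aab meet in 2. 2b->3: ok.
aba: 3a undefined. 3a->0: ok.
abb: 3b undefined. 3b->0: ok.
baa: 2a undefined. 2a->0: no, babb/baa meet in 0. 2a->1: ok.
All examples now run through 4 states with every (state, symbol) defined. Accept strings end in {0,2}, Reject strings end in {1,3}; accept={0,2}.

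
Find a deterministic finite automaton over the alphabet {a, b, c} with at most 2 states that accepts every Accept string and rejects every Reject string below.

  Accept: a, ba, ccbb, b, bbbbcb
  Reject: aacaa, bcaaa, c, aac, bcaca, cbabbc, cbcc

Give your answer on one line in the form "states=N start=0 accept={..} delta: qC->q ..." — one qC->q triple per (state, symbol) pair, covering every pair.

Grow the machine one transition at a time. Run the examples from 0; the earliest place one falls off (shortest prefix, ties alphabetical) gets sent to the lowest-numbered state that keeps every Accept/Reject pair distinguishable — a pair clashes when both reach the same state with identical unread suffix — and to a fresh state only if none does.
a: 0a undefined. 0a->0: ok.
b: 0b undefined. 0b->0: ok.
c: 0c undefined. 0c->0: no, a/aacaa meet in 0. Open state 1: 0c->1.
cb: 1b undefined. 1b->0: ok.
cc: 1c undefined. 1c->0: no, a/cbcc meet in 0. 1c->1: ok.
bca: 1a undefined. 1a->0: no, a/aacaa meet in 0. 1a->1: ok.
All examples now run through 2 states with every (state, symbol) defined. Accept strings end in {0}, Reject strings end in {1}; accept={0}.

states=2 start=0 accept={0} delta: 0a->0 0b->0 0c->1 1a->1 1b->0 1c->1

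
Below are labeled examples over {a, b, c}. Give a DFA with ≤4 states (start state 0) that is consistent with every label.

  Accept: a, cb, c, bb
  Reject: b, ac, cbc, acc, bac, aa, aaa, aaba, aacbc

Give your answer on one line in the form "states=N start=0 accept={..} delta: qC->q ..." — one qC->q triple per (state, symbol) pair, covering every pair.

states=3 start=0 accept={1} delta: 0a->1 0b->2 0c->1 1a->2 1b->1 1c->2 2a->2 2b->1 2c->0

State merging on the prefix tree: take the shortest (then alphabetical) example prefix whose next move is undefined and point that move at state 0, else 1, else 2, ...; a target is out if some Accept/Reject pair would then sit in one state with the same input left (inseparable). If every existing state is out, open a new one.
a: 0a undefined. 0a->0: no, a/aa meet in 0. Open state 1: 0a->1.
b: 0b undefined. 0b->0: no, bb/b meet in 0. 0b->1: no, a/b meet in 1. Open state 2: 0b->2.
c: 0c undefined. 0c->0: no, cb/b meet in 2. 0c->1: ok.
aa: 1a undefined. 1a->0: no, a/aaa meet in 1. 1a->1: no, a/aa meet in 1. 1a->2: ok.
ac: 1c undefined. 1c->0: no, a/acc meet in 1. 1c->1: no, a/ac meet in 1. 1c->2: ok.
ba: 2a undefined. 2a->0: no, a/bac meet in 1. 2a->1: no, a/aaa meet in 1. 2a->2: ok.
bb: 2b undefined. 2b->0: no, a/aaba meet in 1. 2b->1: ok.
cb: 1b undefined. 1b->0: no, a/cbc meet in 1. 1b->1: ok.
aac: 2c undefined. 2c->0: ok.
All examples now run through 3 states with every (state, symbol) defined. Accept strings end in {1}, Reject strings end in {0,2}; accept={1}.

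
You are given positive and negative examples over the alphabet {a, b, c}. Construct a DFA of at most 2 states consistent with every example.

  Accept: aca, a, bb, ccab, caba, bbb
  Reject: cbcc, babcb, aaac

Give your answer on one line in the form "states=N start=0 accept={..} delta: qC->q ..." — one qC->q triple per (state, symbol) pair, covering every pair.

states=2 start=0 accept={0} delta: 0a->0 0b->0 0c->1 1a->0 1b->1 1c->0

Grow the machine one transition at a time. Run the examples from 0; the earliest place one falls off (shortest prefix, ties alphabetical) gets sent to the lowest-numbered state that keeps every Accept/Reject pair distinguishable — a pair clashes when both reach the same state with identical unread suffix — and to a fresh state only if none does.
a: 0a undefined. 0a->0: ok.
b: 0b undefined. 0b->0: ok.
c: 0c undefined. 0c->0: no, aca/cbcc meet in 0. Open state 1: 0c->1.
ca: 1a undefined. 1a->0: ok.
cb: 1b undefined. 1b->0: no, aca/babcb meet in 0. 1b->1: ok.
cc: 1c undefined. 1c->0: ok.
All examples now run through 2 states with every (state, symbol) defined. Accept strings end in {0}, Reject strings end in {1}; accept={0}.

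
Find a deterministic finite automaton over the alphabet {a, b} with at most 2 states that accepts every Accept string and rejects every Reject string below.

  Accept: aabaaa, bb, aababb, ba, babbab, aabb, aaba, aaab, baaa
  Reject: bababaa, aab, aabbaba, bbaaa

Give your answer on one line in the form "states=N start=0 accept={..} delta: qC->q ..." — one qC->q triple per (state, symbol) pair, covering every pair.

Fold the examples into a partial DFA from state 0: repeatedly fix the first undefined (state, symbol) met by the shortest-then-alphabetical prefix, trying targets in increasing order and rejecting any under which an Accept and a Reject string meet in one state with the same remainder; add a state when all current targets are rejected. Accepting states are where Accept strings end.
a: 0a undefined. 0a->0: no, aaab/aab meet in 0 with "b" left. Open state 1: 0a->1.
b: 0b undefined. 0b->0: no, baaa/bbaaa meet in 1 with "aa" left. 0b->1: ok.
aa: 1a undefined. 1a->0: ok.
bb: 1b undefined. 1b->0: ok.
All examples now run through 2 states with every (state, symbol) defined. Accept strings end in {0}, Reject strings end in {1}; accept={0}.

states=2 start=0 accept={0} delta: 0a->1 0b->1 1a->0 1b->0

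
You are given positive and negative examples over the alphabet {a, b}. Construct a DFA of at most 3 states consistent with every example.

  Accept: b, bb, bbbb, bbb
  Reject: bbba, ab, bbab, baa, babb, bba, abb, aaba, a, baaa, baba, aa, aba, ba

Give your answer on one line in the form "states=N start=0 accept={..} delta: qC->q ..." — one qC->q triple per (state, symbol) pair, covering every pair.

states=2 start=0 accept={0} delta: 0a->1 0b->0 1a->1 1b->1

Fold the examples into a partial DFA from state 0: repeatedly fix the first undefined (state, symbol) met by the shortest-then-alphabetical prefix, trying targets in increasing order and rejecting any under which an Accept and a Reject string meet in one state with the same remainder; add a state when all current targets are rejected. Accepting states are where Accept strings end.
a: 0a undefined. 0a->0: no, b/ab meet in 0 with "b" left. Open state 1: 0a->1.
b: 0b undefined. 0b->0: ok.
aa: 1a undefined. 1a->0: no, b/baa meet in 0. 1a->1: ok.
ab: 1b undefined. 1b->0: no, b/ab meet in 0. 1b->1: ok.
All examples now run through 2 states with every (state, symbol) defined. Accept strings end in {0}, Reject strings end in {1}; accept={0}.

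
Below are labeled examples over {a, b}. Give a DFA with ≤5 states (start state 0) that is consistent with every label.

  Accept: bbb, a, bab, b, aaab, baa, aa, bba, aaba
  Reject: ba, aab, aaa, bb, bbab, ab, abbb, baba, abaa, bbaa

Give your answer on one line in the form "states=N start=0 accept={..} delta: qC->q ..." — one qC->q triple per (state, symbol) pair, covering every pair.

Grow the machine one transition at a time. Run the examples from 0; the earliest place one falls off (shortest prefix, ties alphabetical) gets sent to the lowest-numbered state that keeps every Accept/Reject pair distinguishable — a pair clashes when both reach the same state with identical unread suffix — and to a fresh state only if none does.
a: 0a undefined. 0a->0: no, bbb/abbb meet in 0 with "bbb" left. Open state 1: 0a->1.
b: 0b undefined. 0b->0: no, bbb/bb meet in 0. 0b->1: no, bab/aab meet in 1 with "ab" left. Open state 2: 0b->2.
aa: 1a undefined. 1a->0: no, a/aaa meet in 1. 1a->1: no, a/aaa meet in 1. 1a->2: ok.
ab: 1b undefined. 1b->0: no, b/abaa meet in 2. 1b->1: no, a/ab meet in 1. 1b->2: no, bbb/abbb meet in 2 with "bb" left. Open state 3: 1b->3.
ba: 2a undefined. 2a->0: ok.
bb: 2b undefined. 2b->0: no, bbb/bbaa meet in 2. 2b->1: no, bbb/ab meet in 3. 2b->2: no, bbb/aab meet in 2. 2b->3: ok.
aba: 3a undefined. 3a->0: no, a/abaa meet in 1. 3a->1: no, bab/abaa meet in 2. 3a->2: ok.
abb: 3b undefined. 3b->0: no, bbb/ba meet in 0. 3b->1: ok.
All examples now run through 4 states with every (state, symbol) defined. Accept strings end in {1,2}, Reject strings end in {0,3}; accept={1,2}.

states=4 start=0 accept={1,2} delta: 0a->1 0b->2 1a->2 1b->3 2a->0 2b->3 3a->2 3b->1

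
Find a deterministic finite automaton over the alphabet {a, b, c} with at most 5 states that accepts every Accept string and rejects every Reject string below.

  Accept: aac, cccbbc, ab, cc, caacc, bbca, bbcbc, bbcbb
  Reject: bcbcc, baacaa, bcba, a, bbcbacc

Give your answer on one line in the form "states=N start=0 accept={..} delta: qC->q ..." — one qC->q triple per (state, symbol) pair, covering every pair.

State merging on the prefix tree: take the shortest (then alphabetical) example prefix whose next move is undefined and point that move at state 0, else 1, else 2, ...; a target is out if some Accept/Reject pair would then sit in one state with the same input left (inseparable). If every existing state is out, open a new one.
a: 0a undefined. 0a->0: ok.
b: 0b undefined. 0b->0: no, ab/a meet in 0. Open state 1: 0b->1.
c: 0c undefined. 0c->0: no, aac/a meet in 0. 0c->1: ok.
ba: 1a undefined. 1a->0: ok.
bb: 1b undefined. 1b->0: no, cc/bbcbacc meet in 1 with "c" left. 1b->1: ok.
bc: 1c undefined. 1c->0: no, aac/bcbcc meet in 1. 1c->1: no, aac/bcbcc meet in 1. Open state 2: 1c->2.
bcb: 2b undefined. 2b->0: no, cc/bcbcc meet in 2. 2b->1: no, cc/bbcbacc meet in 2. 2b->2: no, bbca/bcba meet in 2 with "a" left. Open state 3: 2b->3.
ccc: 2c undefined. 2c->0: ok.
bbca: 2a undefined. 2a->0: no, bbca/baacaa meet in 0. 2a->1: ok.
bcba: 3a undefined. 3a->0: no, cccbbc/bbcbacc meet in 2. 3a->1: no, aac/bcba meet in 1. 3a->2: no, aac/bbcbacc meet in 1. 3a->3: ok.
bcbc: 3c undefined. 3c->0: no, aac/bcbcc meet in 1. 3c->1: no, cccbbc/bcbcc meet in 2. 3c->2: ok.
bbcbb: 3b undefined. 3b->0: no, bbcbb/bcbcc meet in 0. 3b->1: ok.
All examples now run through 4 states with every (state, symbol) defined. Accept strings end in {1,2}, Reject strings end in {0,3}; accept={1,2}.

states=4 start=0 accept={1,2} delta: 0a->0 0b->1 0c->1 1a->0 1b->1 1c->2 2a->1 2b->3 2c->0 3a->3 3b->1 3c->2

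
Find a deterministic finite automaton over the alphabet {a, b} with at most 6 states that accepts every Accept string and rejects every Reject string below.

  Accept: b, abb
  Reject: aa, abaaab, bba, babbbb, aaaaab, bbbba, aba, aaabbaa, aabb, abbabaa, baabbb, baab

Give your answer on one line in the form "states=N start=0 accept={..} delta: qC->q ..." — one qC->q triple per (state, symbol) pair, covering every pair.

states=5 start=0 accept={0,4} delta: 0a->1 0b->0 1a->2 1b->3 2a->0 2b->2 3a->2 3b->4 4a->0 4b->1

Grow the machine one transition at a time. Run the examples from 0; the earliest place one falls off (shortest prefix, ties alphabetical) gets sent to the lowest-numbered state that keeps every Accept/Reject pair distinguishable — a pair clashes when both reach the same state with identical unread suffix — and to a fresh state only if none does.
a: 0a undefined. 0a->0: no, b/aaaaab meet in 0 with "b" left. Open state 1: 0a->1.
b: 0b undefined. 0b->0: ok.
aa: 1a undefined. 1a->0: no, b/aa meet in 0. 1a->1: no, abb/aabb meet in 1 with "bb" left. Open state 2: 1a->2.
ab: 1b undefined. 1b->0: no, b/babbbb meet in 0. 1b->1: no, abb/bba meet in 1. 1b->2: no, abb/baab meet in 2 with "b" left. Open state 3: 1b->3.
aaa: 2a undefined. 2a->0: ok.
aab: 2b undefined. 2b->0: no, b/aaaaab meet in 0. 2b->1: no, abb/baabbb meet in 3 with "b" left. 2b->2: ok.
aba: 3a undefined. 3a->0: no, b/aba meet in 0. 3a->1: no, b/abaaab meet in 0. 3a->2: ok.
abb: 3b undefined. 3b->0: no, b/babbbb meet in 0. 3b->1: no, abb/bba meet in 1. 3b->2: no, abb/aa meet in 2. 3b->3: no, abb/abaaab meet in 3. Open state 4: 3b->4.
abba: 4a undefined. 4a->0: ok.
babbb: 4b undefined. 4b->0: no, b/babbbb meet in 0. 4b->1: ok.
All examples now run through 5 states with every (state, symbol) defined. Accept strings end in {0,4}, Reject strings end in {1,2,3}; accept={0,4}.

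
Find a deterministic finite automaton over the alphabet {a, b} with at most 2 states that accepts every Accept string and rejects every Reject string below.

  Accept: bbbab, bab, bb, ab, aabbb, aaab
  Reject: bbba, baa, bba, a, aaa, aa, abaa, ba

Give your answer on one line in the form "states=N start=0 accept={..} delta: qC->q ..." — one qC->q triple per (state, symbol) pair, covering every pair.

Grow the machine one transition at a time. Run the examples from 0; the earliest place one falls off (shortest prefix, ties alphabetical) gets sent to the lowest-numbered state that keeps every Accept/Reject pair distinguishable — a pair clashes when both reach the same state with identical unread suffix — and to a fresh state only if none does.
a: 0a undefined. 0a->0: ok.
b: 0b undefined. 0b->0: no, bbbab/bbba meet in 0. Open state 1: 0b->1.
ba: 1a undefined. 1a->0: ok.
bb: 1b undefined. 1b->0: no, bb/bbba meet in 0. 1b->1: ok.
All examples now run through 2 states with every (state, symbol) defined. Accept strings end in {1}, Reject strings end in {0}; accept={1}.

states=2 start=0 accept={1} delta: 0a->0 0b->1 1a->0 1b->1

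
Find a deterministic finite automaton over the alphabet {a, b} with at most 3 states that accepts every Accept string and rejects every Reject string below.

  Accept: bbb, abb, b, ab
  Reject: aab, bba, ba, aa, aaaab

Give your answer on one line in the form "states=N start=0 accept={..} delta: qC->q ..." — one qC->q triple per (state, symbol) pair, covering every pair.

Grow the machine one transition at a time. Run the examples from 0; the earliest place one falls off (shortest prefix, ties alphabetical) gets sent to the lowest-numbered state that keeps every Accept/Reject pair distinguishable — a pair clashes when both reach the same state with identical unread suffix — and to a fresh state only if none does.
a: 0a undefined. 0a->0: no, b/aab meet in 0 with "b" left. Open state 1: 0a->1.
b: 0b undefined. 0b->0: ok.
aa: 1a undefined. 1a->0: no, bbb/aab meet in 0. 1a->1: no, ab/aab meet in 1 with "b" left. Open state 2: 1a->2.
ab: 1b undefined. 1b->0: ok.
aaa: 2a undefined. 2a->0: no, bbb/aaaab meet in 0. 2a->1: ok.
aab: 2b undefined. 2b->0: no, bbb/aab meet in 0. 2b->1: ok.
All examples now run through 3 states with every (state, symbol) defined. Accept strings end in {0}, Reject strings end in {1,2}; accept={0}.

states=3 start=0 accept={0} delta: 0a->1 0b->0 1a->2 1b->0 2a->1 2b->1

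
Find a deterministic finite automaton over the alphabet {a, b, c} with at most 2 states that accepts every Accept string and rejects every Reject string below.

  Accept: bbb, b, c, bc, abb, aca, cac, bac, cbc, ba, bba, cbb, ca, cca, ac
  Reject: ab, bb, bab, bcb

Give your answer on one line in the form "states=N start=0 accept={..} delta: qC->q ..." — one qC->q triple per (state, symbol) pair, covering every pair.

states=2 start=0 accept={1} delta: 0a->1 0b->1 0c->1 1a->1 1b->0 1c->1

Fold the examples into a partial DFA from state 0: repeatedly fix the first undefined (state, symbol) met by the shortest-then-alphabetical prefix, trying targets in increasing order and rejecting any under which an Accept and a Reject string meet in one state with the same remainder; add a state when all current targets are rejected. Accepting states are where Accept strings end.
a: 0a undefined. 0a->0: no, b/ab meet in 0 with "b" left. Open state 1: 0a->1.
b: 0b undefined. 0b->0: no, bbb/bb meet in 0. 0b->1: ok.
c: 0c undefined. 0c->0: no, cbb/ab meet in 1 with "b" left. 0c->1: ok.
ab: 1b undefined. 1b->0: ok.
ac: 1c undefined. 1c->0: no, bbb/bcb meet in 1. 1c->1: ok.
ba: 1a undefined. 1a->0: no, bbb/bab meet in 1. 1a->1: ok.
All examples now run through 2 states with every (state, symbol) defined. Accept strings end in {1}, Reject strings end in {0}; accept={1}.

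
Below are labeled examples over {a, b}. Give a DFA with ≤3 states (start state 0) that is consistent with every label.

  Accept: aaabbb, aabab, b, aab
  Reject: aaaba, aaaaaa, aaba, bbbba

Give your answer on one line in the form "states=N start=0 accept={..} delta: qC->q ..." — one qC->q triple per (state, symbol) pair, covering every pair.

State merging on the prefix tree: take the shortest (then alphabetical) example prefix whose next move is undefined and point that move at state 0, else 1, else 2, ...; a target is out if some Accept/Reject pair would then sit in one state with the same input left (inseparable). If every existing state is out, open a new one.
a: 0a undefined. 0a->0: ok.
b: 0b undefined. 0b->0: no, aaabbb/aaaba meet in 0. Open state 1: 0b->1.
bb: 1b undefined. 1b->0: ok.
aaba: 1a undefined. 1a->0: ok.
All examples now run through 2 states with every (state, symbol) defined. Accept strings end in {1}, Reject strings end in {0}; accept={1}.

states=2 start=0 accept={1} delta: 0a->0 0b->1 1a->0 1b->0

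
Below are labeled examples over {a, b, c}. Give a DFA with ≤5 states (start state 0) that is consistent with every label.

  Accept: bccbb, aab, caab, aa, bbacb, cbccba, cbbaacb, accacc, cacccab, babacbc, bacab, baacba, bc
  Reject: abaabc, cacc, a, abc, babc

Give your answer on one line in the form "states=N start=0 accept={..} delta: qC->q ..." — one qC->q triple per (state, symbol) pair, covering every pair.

State merging on the prefix tree: take the shortest (then alphabetical) example prefix whose next move is undefined and point that move at state 0, else 1, else 2, ...; a target is out if some Accept/Reject pair would then sit in one state with the same input left (inseparable). If every existing state is out, open a new one.
a: 0a undefined. 0a->0: no, aa/a meet in 0. Open state 1: 0a->1.
b: 0b undefined. 0b->0: ok.
c: 0c undefined. 0c->0: no, cbccba/a meet in 1. 0c->1: no, bc/a meet in 1. Open state 2: 0c->2.
aa: 1a undefined. 1a->0: ok.
ab: 1b undefined. 1b->0: no, bc/abaabc meet in 2. 1b->1: ok.
ac: 1c undefined. 1c->0: no, aab/abaabc meet in 0. 1c->1: no, bbacb/abaabc meet in 1. 1c->2: no, bc/abaabc meet in 2. Open state 3: 1c->3.
ca: 2a undefined. 2a->0: no, caab/a meet in 1. 2a->1: ok.
cb: 2b undefined. 2b->0: no, baacba/a meet in 1. 2b->1: no, babacbc/abaabc meet in 3. 2b->2: no, baacba/a meet in 1. 2b->3: no, babacbc/cacc meet in 3 with "c" left. Open state 4: 2b->4.
acc: 3c undefined. 3c->0: no, aab/cacc meet in 0. 3c->1: ok.
bcc: 2c undefined. 2c->0: ok.
cbb: 4b undefined. 4b->0: ok.
cbc: 4c undefined. 4c->0: ok.
baca: 3a undefined. 3a->0: ok.
bbacb: 3b undefined. 3b->0: ok.
baacba: 4a undefined. 4a->0: ok.
All examples now run through 5 states with every (state, symbol) defined. Accept strings end in {0,2,4}, Reject strings end in {1,3}; accept={0,2,4}.

states=5 start=0 accept={0,2,4} delta: 0a->1 0b->0 0c->2 1a->0 1b->1 1c->3 2a->1 2b->4 2c->0 3a->0 3b->0 3c->1 4a->0 4b->0 4c->0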